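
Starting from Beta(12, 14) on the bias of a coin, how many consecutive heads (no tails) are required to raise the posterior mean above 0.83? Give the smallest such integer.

k = 57

After k heads and 0 tails the posterior is Beta(12+k, 14), with mean (12+k)/(12+14+k).
Set (12+k)/(26+k) > 0.83 and solve: k > (0.83·26 − 12)/(1 − 0.83) = 56.353.
The smallest integer exceeding 56.353 is 57.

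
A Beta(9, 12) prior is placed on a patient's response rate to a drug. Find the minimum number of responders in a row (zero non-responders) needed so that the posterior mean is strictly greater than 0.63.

After k responders and 0 non-responders the posterior is Beta(9+k, 12), with mean (9+k)/(9+12+k).
Set (9+k)/(21+k) > 0.63 and solve: k > (0.63·21 − 9)/(1 − 0.63) = 11.432.
The smallest integer exceeding 11.432 is 12, and checking k=12: (21)/(33) = 0.6364 > 0.63.

k = 12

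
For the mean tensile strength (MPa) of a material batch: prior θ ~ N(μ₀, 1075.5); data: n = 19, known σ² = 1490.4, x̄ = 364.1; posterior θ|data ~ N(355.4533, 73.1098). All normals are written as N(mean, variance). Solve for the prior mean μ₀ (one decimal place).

With known observation variance, the Normal–Normal posterior has precision τ_n = τ₀ + n/σ² and mean μ_n = (τ₀μ₀ + (n/σ²)x̄)/τ_n.
Here τ₀ = 1/1075.5 = 0.000930 and τ_data = 19/1490.4 = 0.012748, so τ_n = 0.013678.
Rearranging for μ₀: μ₀ = (μ_n·τ_n − τ_data·x̄)/τ₀ = (355.4533·0.013678 − 0.012748·364.1) / 0.000930 = 0.220343/0.000930 ≈ 236.9.

μ₀ = 236.9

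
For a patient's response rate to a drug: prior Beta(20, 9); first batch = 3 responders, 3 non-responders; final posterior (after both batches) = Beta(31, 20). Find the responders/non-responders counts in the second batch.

8 responders and 8 non-responders

Sequential conjugate updates are equivalent to a single update on the pooled data, so total successes = posterior α − prior α and total failures = posterior β − prior β.
Total across both batches: 31−20=11 responders, 20−9=11 non-responders.
Subtract the first batch: 11−3=8 responders and 11−3=8 non-responders.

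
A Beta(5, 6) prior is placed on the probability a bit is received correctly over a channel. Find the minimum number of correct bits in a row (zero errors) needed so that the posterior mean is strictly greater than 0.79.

k = 18

After k correct bits and 0 errors the posterior is Beta(5+k, 6), with mean (5+k)/(5+6+k).
Set (5+k)/(11+k) > 0.79 and solve: k > (0.79·11 − 5)/(1 − 0.79) = 17.571.
The smallest integer exceeding 17.571 is 18.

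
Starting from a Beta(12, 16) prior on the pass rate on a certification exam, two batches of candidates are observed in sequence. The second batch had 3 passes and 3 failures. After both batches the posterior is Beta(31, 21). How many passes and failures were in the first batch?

Sequential conjugate updates are equivalent to a single update on the pooled data, so total successes = posterior α − prior α and total failures = posterior β − prior β.
Total across both batches: 31−12=19 passes, 21−16=5 failures.
Subtract the second batch: 19−3=16 passes and 5−3=2 failures.

16 passes and 2 failures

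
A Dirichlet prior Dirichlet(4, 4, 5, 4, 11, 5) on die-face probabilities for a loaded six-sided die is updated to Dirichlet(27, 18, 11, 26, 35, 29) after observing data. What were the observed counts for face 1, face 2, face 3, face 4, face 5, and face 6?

For a Dirichlet(α) prior with multinomial counts c, the posterior is Dirichlet(α + c) componentwise.
Counts are posterior − prior componentwise: 27−4=23, 18−4=14, 11−5=6, 26−4=22, 35−11=24, 29−5=24.

counts (23, 14, 6, 22, 24, 24)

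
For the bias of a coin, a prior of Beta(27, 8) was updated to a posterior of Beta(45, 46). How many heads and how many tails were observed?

A Beta(a, b) prior with s successes and f failures in binomial data gives a Beta(a+s, b+f) posterior.
Match parameters: s=45−27=18, f=46−8=38.

18 heads and 38 tails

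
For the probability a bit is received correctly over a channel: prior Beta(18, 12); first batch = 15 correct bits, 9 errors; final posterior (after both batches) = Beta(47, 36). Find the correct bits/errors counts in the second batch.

14 correct bits and 15 errors

Because Beta–binomial updating is additive in the counts, the combined data contributed (α_post−α_prior, β_post−β_prior) successes and failures.
Total across both batches: 47−18=29 correct bits, 36−12=24 errors.
Subtract the first batch: 29−15=14 correct bits and 24−9=15 errors.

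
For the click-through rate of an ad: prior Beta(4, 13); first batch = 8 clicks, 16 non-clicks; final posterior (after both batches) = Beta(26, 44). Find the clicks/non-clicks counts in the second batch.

Because Beta–binomial updating is additive in the counts, the combined data contributed (α_post−α_prior, β_post−β_prior) successes and failures.
Total across both batches: 26−4=22 clicks, 44−13=31 non-clicks.
Subtract the first batch: 22−8=14 clicks and 31−16=15 non-clicks.

14 clicks and 15 non-clicks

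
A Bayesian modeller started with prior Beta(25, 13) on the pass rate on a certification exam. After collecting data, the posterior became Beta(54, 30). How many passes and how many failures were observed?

29 passes and 17 failures

Under Beta–binomial conjugacy the posterior parameters are (α+s, β+f).
Match parameters: s=54−25=29, f=30−13=17.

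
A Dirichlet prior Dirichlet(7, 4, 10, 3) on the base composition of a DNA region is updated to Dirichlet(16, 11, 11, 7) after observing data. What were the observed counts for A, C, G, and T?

counts (9, 7, 1, 4)

For a Dirichlet(α) prior with multinomial counts c, the posterior is Dirichlet(α + c) componentwise.
Counts are posterior − prior componentwise: 16−7=9, 11−4=7, 11−10=1, 7−3=4.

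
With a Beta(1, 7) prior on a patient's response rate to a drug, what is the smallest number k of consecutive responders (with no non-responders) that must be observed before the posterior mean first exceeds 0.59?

After k responders and 0 non-responders the posterior is Beta(1+k, 7), with mean (1+k)/(1+7+k).
Set (1+k)/(8+k) > 0.59 and solve: k > (0.59·8 − 1)/(1 − 0.59) = 9.073.
The smallest integer exceeding 9.073 is 10, and checking k=10: (11)/(18) = 0.6111 > 0.59.

k = 10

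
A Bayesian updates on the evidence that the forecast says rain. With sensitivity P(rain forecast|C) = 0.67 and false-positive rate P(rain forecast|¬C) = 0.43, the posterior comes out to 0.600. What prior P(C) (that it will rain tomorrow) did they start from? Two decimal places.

P(C) = 0.49

In odds form, posterior odds = prior odds × likelihood ratio, so prior odds = posterior odds ÷ LR.
Posterior odds = 0.600/(1−0.600) = 1.5000. LR = 0.67/0.43 = 1.5581.
Prior odds = 1.5000/1.5581 = 0.9627, so P(C) = 0.9627/(1+0.9627) ≈ 0.49.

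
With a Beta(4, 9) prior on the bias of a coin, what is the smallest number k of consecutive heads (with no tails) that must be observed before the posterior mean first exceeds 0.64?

k = 13

After k heads and 0 tails the posterior is Beta(4+k, 9), with mean (4+k)/(4+9+k).
Set (4+k)/(13+k) > 0.64 and solve: k > (0.64·13 − 4)/(1 − 0.64) = 12.000.
The smallest integer exceeding 12.000 is 13.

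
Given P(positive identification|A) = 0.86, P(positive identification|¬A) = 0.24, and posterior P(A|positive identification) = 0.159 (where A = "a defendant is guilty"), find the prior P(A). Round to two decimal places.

Bayes' rule in odds form gives O(A|E) = O(A)·[P(E|A)/P(E|¬A)], hence O(A) = O(A|E)/LR.
Posterior odds = 0.159/(1−0.159) = 0.1891. LR = 0.86/0.24 = 3.5833.
Prior odds = 0.1891/3.5833 = 0.0528, so P(A) = 0.0528/(1+0.0528) ≈ 0.05.

P(A) = 0.05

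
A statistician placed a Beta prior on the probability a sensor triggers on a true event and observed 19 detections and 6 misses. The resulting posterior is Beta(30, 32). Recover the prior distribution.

A Beta(a, b) prior with s successes and f failures in binomial data gives a Beta(a+s, b+f) posterior.
Subtract the data counts: 30−19=11, 32−6=26.

Beta(11, 26)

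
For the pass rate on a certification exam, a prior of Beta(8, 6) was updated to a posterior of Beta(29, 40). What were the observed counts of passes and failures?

21 passes and 34 failures

Under Beta–binomial conjugacy the posterior parameters are (α+s, β+f).
Match parameters: s=29−8=21, f=40−6=34.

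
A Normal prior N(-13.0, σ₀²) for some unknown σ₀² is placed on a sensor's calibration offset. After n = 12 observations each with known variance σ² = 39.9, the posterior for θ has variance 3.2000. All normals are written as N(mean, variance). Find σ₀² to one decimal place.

σ₀² = 85.1

For the Normal–Normal model with known σ², precisions add: τ_n = τ₀ + n/σ².
So 1/σ₀² = 1/3.2000 − 12/39.9 = 0.312500 − 0.300752 = 0.011748.
Hence σ₀² = 1/0.011748 ≈ 85.1.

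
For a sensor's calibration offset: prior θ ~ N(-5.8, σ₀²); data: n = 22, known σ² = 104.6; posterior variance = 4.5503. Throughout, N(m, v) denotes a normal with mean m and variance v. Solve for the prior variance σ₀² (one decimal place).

Posterior precision equals prior precision plus data precision: 1/σ_n² = 1/σ₀² + n/σ².
So 1/σ₀² = 1/4.5503 − 22/104.6 = 0.219766 − 0.210325 = 0.009441.
Hence σ₀² = 1/0.009441 ≈ 105.9.

σ₀² = 105.9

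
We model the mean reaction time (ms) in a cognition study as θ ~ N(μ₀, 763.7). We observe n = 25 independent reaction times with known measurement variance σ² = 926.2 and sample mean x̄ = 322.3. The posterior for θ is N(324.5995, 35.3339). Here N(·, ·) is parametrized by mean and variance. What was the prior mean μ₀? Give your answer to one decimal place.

With known observation variance, the Normal–Normal posterior has precision τ_n = τ₀ + n/σ² and mean μ_n = (τ₀μ₀ + (n/σ²)x̄)/τ_n.
Here τ₀ = 1/763.7 = 0.001309 and τ_data = 25/926.2 = 0.026992, so τ_n = 0.028301.
Rearranging for μ₀: μ₀ = (μ_n·τ_n − τ_data·x̄)/τ₀ = (324.5995·0.028301 − 0.026992·322.3) / 0.001309 = 0.486969/0.001309 ≈ 372.0.

μ₀ = 372.0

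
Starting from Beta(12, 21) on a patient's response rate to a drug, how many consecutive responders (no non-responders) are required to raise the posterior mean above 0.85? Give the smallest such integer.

k = 108

After k responders and 0 non-responders the posterior is Beta(12+k, 21), with mean (12+k)/(12+21+k).
Set (12+k)/(33+k) > 0.85 and solve: k > (0.85·33 − 12)/(1 − 0.85) = 107.000.
The smallest integer exceeding 107.000 is 108.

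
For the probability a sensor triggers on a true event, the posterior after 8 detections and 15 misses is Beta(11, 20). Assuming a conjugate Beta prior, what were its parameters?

Beta(3, 5)

A Beta(α, β) prior with s successes and f failures in binomial data gives a Beta(α+s, β+f) posterior.
Subtract the data counts: 11−8=3, 20−15=5.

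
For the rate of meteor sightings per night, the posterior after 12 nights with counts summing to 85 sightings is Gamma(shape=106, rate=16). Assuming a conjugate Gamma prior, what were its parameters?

A Gamma(α, β) prior (rate parametrization) on a Poisson rate with n observations summing to S gives posterior Gamma(α+S, β+n).
So α = 106 − 85 = 21 and β = 16 − 12 = 4.

Gamma(shape=21, rate=4)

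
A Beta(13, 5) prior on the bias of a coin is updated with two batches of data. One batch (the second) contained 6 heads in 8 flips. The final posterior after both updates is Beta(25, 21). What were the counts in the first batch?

Sequential conjugate updates are equivalent to a single update on the pooled data, so total successes = posterior α − prior α and total failures = posterior β − prior β.
Total across both batches: 25−13=12 heads, 21−5=16 tails.
Subtract the second batch: 12−6=6 heads and 16−2=14 tails.

6 heads and 14 tails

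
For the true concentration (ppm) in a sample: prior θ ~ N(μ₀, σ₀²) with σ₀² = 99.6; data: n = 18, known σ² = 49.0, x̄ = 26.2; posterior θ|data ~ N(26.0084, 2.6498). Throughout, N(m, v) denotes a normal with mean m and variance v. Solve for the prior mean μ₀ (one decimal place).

μ₀ = 19.0

With known observation variance, the Normal–Normal posterior has precision τ_n = τ₀ + n/σ² and mean μ_n = (τ₀μ₀ + (n/σ²)x̄)/τ_n.
Here τ₀ = 1/99.6 = 0.010040 and τ_data = 18/49.0 = 0.367347, so τ_n = 0.377387.
Rearranging for μ₀: μ₀ = (μ_n·τ_n − τ_data·x̄)/τ₀ = (26.0084·0.377387 − 0.367347·26.2) / 0.010040 = 0.190741/0.010040 ≈ 19.0.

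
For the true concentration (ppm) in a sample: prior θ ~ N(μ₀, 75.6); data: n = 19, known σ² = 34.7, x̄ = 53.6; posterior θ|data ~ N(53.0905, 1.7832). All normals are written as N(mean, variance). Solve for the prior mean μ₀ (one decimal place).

With known observation variance, the Normal–Normal posterior has precision τ_n = τ₀ + n/σ² and mean μ_n = (τ₀μ₀ + (n/σ²)x̄)/τ_n.
Here τ₀ = 1/75.6 = 0.013228 and τ_data = 19/34.7 = 0.547550, so τ_n = 0.560778.
Rearranging for μ₀: μ₀ = (μ_n·τ_n − τ_data·x̄)/τ₀ = (53.0905·0.560778 − 0.547550·53.6) / 0.013228 = 0.423304/0.013228 ≈ 32.0.

μ₀ = 32.0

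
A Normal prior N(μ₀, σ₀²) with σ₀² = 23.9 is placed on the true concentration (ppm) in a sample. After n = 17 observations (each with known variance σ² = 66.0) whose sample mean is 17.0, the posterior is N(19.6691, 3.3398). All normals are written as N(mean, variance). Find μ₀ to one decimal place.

The posterior mean is a precision-weighted average: μ_n = (τ₀μ₀ + τ_data·x̄)/(τ₀+τ_data), with τ₀=1/σ₀² and τ_data=n/σ².
Here τ₀ = 1/23.9 = 0.041841 and τ_data = 17/66.0 = 0.257576, so τ_n = 0.299417.
Rearranging for μ₀: μ₀ = (μ_n·τ_n − τ_data·x̄)/τ₀ = (19.6691·0.299417 − 0.257576·17.0) / 0.041841 = 1.510471/0.041841 ≈ 36.1.

μ₀ = 36.1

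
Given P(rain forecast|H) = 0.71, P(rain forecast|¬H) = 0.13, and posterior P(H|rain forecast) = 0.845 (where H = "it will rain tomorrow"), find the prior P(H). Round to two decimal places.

P(H) = 0.50

In odds form, posterior odds = prior odds × likelihood ratio, so prior odds = posterior odds ÷ LR.
Posterior odds = 0.845/(1−0.845) = 5.4516. LR = 0.71/0.13 = 5.4615.
Prior odds = 5.4516/5.4615 = 0.9982, so P(H) = 0.9982/(1+0.9982) ≈ 0.50.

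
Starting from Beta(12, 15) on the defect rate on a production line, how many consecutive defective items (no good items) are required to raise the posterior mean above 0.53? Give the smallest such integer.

After k defective items and 0 good items the posterior is Beta(12+k, 15), with mean (12+k)/(12+15+k).
Set (12+k)/(27+k) > 0.53 and solve: k > (0.53·27 − 12)/(1 − 0.53) = 4.915.
The smallest integer exceeding 4.915 is 5, and checking k=5: (17)/(32) = 0.5312 > 0.53.

k = 5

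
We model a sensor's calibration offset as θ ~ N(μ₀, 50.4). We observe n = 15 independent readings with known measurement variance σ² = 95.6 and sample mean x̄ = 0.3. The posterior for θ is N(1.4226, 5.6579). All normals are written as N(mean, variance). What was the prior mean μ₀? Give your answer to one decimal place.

The posterior mean is a precision-weighted average: μ_n = (τ₀μ₀ + τ_data·x̄)/(τ₀+τ_data), with τ₀=1/σ₀² and τ_data=n/σ².
Here τ₀ = 1/50.4 = 0.019841 and τ_data = 15/95.6 = 0.156904, so τ_n = 0.176745.
Rearranging for μ₀: μ₀ = (μ_n·τ_n − τ_data·x̄)/τ₀ = (1.4226·0.176745 − 0.156904·0.3) / 0.019841 = 0.204366/0.019841 ≈ 10.3.

μ₀ = 10.3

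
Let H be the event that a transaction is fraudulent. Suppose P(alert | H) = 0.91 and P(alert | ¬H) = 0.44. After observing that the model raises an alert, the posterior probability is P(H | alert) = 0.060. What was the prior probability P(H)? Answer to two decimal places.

P(H) = 0.03

Bayes' rule in odds form gives O(H|E) = O(H)·[P(E|H)/P(E|¬H)], hence O(H) = O(H|E)/LR.
Posterior odds = 0.060/(1−0.060) = 0.0638. LR = 0.91/0.44 = 2.0682.
Prior odds = 0.0638/2.0682 = 0.0308, so P(H) = 0.0308/(1+0.0308) ≈ 0.03.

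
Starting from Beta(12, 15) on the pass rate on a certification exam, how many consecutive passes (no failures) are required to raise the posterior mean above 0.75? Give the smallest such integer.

k = 34

After k passes and 0 failures the posterior is Beta(12+k, 15), with mean (12+k)/(12+15+k).
Set (12+k)/(27+k) > 0.75 and solve: k > (0.75·27 − 12)/(1 − 0.75) = 33.000.
The smallest integer exceeding 33.000 is 34, and checking k=34: (46)/(61) = 0.7541 > 0.75.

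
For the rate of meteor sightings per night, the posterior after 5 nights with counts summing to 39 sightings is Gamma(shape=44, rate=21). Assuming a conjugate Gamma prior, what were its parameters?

Gamma(shape=5, rate=16)

A Gamma(α, β) prior (rate parametrization) on a Poisson rate with n observations summing to S gives posterior Gamma(α+S, β+n).
So α = 44 − 39 = 5 and β = 21 − 5 = 16.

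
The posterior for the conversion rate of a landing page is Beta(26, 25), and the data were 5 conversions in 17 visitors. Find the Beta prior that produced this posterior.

Beta(21, 13)

A Beta(a, b) prior with s successes and f failures in binomial data gives a Beta(a+s, b+f) posterior.
Subtract the data counts: 26−5=21, 25−12=13.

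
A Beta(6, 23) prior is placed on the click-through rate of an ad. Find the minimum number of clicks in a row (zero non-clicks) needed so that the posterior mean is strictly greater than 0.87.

k = 148

After k clicks and 0 non-clicks the posterior is Beta(6+k, 23), with mean (6+k)/(6+23+k).
Set (6+k)/(29+k) > 0.87 and solve: k > (0.87·29 − 6)/(1 − 0.87) = 147.923.
The smallest integer exceeding 147.923 is 148.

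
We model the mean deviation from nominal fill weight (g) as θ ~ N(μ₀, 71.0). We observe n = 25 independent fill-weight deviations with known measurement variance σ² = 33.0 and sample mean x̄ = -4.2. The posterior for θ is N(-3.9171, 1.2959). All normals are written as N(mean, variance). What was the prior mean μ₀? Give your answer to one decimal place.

The posterior mean is a precision-weighted average: μ_n = (τ₀μ₀ + τ_data·x̄)/(τ₀+τ_data), with τ₀=1/σ₀² and τ_data=n/σ².
Here τ₀ = 1/71.0 = 0.014085 and τ_data = 25/33.0 = 0.757576, so τ_n = 0.771661.
Rearranging for μ₀: μ₀ = (μ_n·τ_n − τ_data·x̄)/τ₀ = (-3.9171·0.771661 − 0.757576·-4.2) / 0.014085 = 0.159146/0.014085 ≈ 11.3.

μ₀ = 11.3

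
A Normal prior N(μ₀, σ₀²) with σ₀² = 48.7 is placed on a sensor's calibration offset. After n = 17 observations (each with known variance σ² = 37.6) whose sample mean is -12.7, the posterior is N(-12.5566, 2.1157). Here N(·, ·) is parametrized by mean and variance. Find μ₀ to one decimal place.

μ₀ = -9.4

With known observation variance, the Normal–Normal posterior has precision τ_n = τ₀ + n/σ² and mean μ_n = (τ₀μ₀ + (n/σ²)x̄)/τ_n.
Here τ₀ = 1/48.7 = 0.020534 and τ_data = 17/37.6 = 0.452128, so τ_n = 0.472662.
Rearranging for μ₀: μ₀ = (μ_n·τ_n − τ_data·x̄)/τ₀ = (-12.5566·0.472662 − 0.452128·-12.7) / 0.020534 = -0.193002/0.020534 ≈ -9.4.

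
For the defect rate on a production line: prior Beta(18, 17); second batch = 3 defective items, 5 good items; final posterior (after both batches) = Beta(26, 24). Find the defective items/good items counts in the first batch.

5 defective items and 2 good items

Because Beta–binomial updating is additive in the counts, the combined data contributed (α_post−α_prior, β_post−β_prior) successes and failures.
Total across both batches: 26−18=8 defective items, 24−17=7 good items.
Subtract the second batch: 8−3=5 defective items and 7−5=2 good items.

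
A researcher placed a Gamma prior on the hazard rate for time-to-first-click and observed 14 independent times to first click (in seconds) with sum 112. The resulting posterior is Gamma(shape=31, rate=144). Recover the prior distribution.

For an exponential likelihood with a Gamma(α, β) prior on the rate, n observations with total T give posterior Gamma(α+n, β+T).
So α = 31 − 14 = 17 and β = 144 − 112 = 32.

Gamma(shape=17, rate=32)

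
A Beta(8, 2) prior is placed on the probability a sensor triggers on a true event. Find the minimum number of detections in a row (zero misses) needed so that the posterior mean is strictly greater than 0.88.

k = 7

After k detections and 0 misses the posterior is Beta(8+k, 2), with mean (8+k)/(8+2+k).
Set (8+k)/(10+k) > 0.88 and solve: k > (0.88·10 − 8)/(1 − 0.88) = 6.667.
The smallest integer exceeding 6.667 is 7, and checking k=7: (15)/(17) = 0.8824 > 0.88.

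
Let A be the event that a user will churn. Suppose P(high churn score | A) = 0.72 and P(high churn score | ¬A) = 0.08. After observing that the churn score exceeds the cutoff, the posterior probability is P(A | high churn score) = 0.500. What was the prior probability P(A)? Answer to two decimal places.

Bayes' rule in odds form gives O(A|E) = O(A)·[P(E|A)/P(E|¬A)], hence O(A) = O(A|E)/LR.
Posterior odds = 0.500/(1−0.500) = 1.0000. LR = 0.72/0.08 = 9.0000.
Prior odds = 1.0000/9.0000 = 0.1111, so P(A) = 0.1111/(1+0.1111) ≈ 0.10.

P(A) = 0.10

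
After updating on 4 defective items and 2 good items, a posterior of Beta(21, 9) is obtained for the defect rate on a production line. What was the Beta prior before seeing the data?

Beta(17, 7)

Beta is conjugate to the binomial likelihood: posterior = Beta(α+s, β+f).
So α = 21 − 4 = 17 and β = 9 − 2 = 7.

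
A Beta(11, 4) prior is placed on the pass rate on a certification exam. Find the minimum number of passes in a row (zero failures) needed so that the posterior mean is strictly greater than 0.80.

k = 6

After k passes and 0 failures the posterior is Beta(11+k, 4), with mean (11+k)/(11+4+k).
Set (11+k)/(15+k) > 0.80 and solve: k > (0.80·15 − 11)/(1 − 0.80) = 5.000.
The smallest integer exceeding 5.000 is 6, and checking k=6: (17)/(21) = 0.8095 > 0.80.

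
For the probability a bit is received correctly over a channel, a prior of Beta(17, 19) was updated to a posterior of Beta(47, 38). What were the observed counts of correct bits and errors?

30 correct bits and 19 errors

Under Beta–binomial conjugacy the posterior parameters are (α+s, β+f).
So s = 47 − 17 = 30 and f = 38 − 19 = 19.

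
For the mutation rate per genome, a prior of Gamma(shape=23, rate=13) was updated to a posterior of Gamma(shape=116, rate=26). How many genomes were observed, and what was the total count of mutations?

n = 13 genomes with total 93 mutations

Gamma–Poisson conjugacy: posterior shape = α + Σxᵢ, posterior rate = β + n.
Matching: Σxᵢ = 116 − 23 = 93 and n = 26 − 13 = 13.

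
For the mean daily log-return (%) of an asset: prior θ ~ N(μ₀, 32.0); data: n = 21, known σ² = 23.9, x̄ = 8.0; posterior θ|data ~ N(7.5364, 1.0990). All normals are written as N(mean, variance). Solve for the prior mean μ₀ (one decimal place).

With known observation variance, the Normal–Normal posterior has precision τ_n = τ₀ + n/σ² and mean μ_n = (τ₀μ₀ + (n/σ²)x̄)/τ_n.
Here τ₀ = 1/32.0 = 0.031250 and τ_data = 21/23.9 = 0.878661, so τ_n = 0.909911.
Rearranging for μ₀: μ₀ = (μ_n·τ_n − τ_data·x̄)/τ₀ = (7.5364·0.909911 − 0.878661·8.0) / 0.031250 = -0.171835/0.031250 ≈ -5.5.

μ₀ = -5.5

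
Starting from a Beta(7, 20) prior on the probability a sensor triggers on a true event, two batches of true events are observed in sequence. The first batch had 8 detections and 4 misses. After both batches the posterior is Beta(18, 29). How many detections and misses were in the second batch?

3 detections and 5 misses

Sequential conjugate updates are equivalent to a single update on the pooled data, so total successes = posterior α − prior α and total failures = posterior β − prior β.
Total across both batches: 18−7=11 detections, 29−20=9 misses.
Subtract the first batch: 11−8=3 detections and 9−4=5 misses.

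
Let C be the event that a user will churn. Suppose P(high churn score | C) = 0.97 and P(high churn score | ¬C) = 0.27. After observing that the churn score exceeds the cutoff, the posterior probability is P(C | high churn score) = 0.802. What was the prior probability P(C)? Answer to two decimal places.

P(C) = 0.53

In odds form, posterior odds = prior odds × likelihood ratio, so prior odds = posterior odds ÷ LR.
Posterior odds = 0.802/(1−0.802) = 4.0505. LR = 0.97/0.27 = 3.5926.
Prior odds = 4.0505/3.5926 = 1.1275, so P(C) = 1.1275/(1+1.1275) ≈ 0.53.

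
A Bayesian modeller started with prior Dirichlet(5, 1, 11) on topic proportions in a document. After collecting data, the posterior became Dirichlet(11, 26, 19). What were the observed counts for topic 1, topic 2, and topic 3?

For a Dirichlet(α) prior with multinomial counts c, the posterior is Dirichlet(α + c) componentwise.
Counts are posterior − prior componentwise: 11−5=6, 26−1=25, 19−11=8.

counts (6, 25, 8)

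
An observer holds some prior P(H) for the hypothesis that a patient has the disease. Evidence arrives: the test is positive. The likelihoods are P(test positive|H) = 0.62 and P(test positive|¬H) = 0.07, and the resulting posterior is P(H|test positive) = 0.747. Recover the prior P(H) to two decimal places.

Bayes' rule in odds form gives O(H|E) = O(H)·[P(E|H)/P(E|¬H)], hence O(H) = O(H|E)/LR.
Posterior odds = 0.747/(1−0.747) = 2.9526. LR = 0.62/0.07 = 8.8571.
Prior odds = 2.9526/8.8571 = 0.3334, so P(H) = 0.3334/(1+0.3334) ≈ 0.25.

P(H) = 0.25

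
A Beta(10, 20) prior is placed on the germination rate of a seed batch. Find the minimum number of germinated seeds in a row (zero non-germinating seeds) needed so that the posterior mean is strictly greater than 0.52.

After k germinated seeds and 0 non-germinating seeds the posterior is Beta(10+k, 20), with mean (10+k)/(10+20+k).
Set (10+k)/(30+k) > 0.52 and solve: k > (0.52·30 − 10)/(1 − 0.52) = 11.667.
The smallest integer exceeding 11.667 is 12, and checking k=12: (22)/(42) = 0.5238 > 0.52.

k = 12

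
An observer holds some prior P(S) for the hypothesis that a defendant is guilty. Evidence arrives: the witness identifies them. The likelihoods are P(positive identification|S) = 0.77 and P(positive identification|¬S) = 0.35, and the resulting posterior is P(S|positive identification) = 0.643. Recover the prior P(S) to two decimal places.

P(S) = 0.45

In odds form, posterior odds = prior odds × likelihood ratio, so prior odds = posterior odds ÷ LR.
Posterior odds = 0.643/(1−0.643) = 1.8011. LR = 0.77/0.35 = 2.2000.
Prior odds = 1.8011/2.2000 = 0.8187, so P(S) = 0.8187/(1+0.8187) ≈ 0.45.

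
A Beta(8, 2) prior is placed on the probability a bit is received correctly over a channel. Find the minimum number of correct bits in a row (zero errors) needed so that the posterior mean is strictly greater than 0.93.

k = 19

After k correct bits and 0 errors the posterior is Beta(8+k, 2), with mean (8+k)/(8+2+k).
Set (8+k)/(10+k) > 0.93 and solve: k > (0.93·10 − 8)/(1 − 0.93) = 18.571.
The smallest integer exceeding 18.571 is 19.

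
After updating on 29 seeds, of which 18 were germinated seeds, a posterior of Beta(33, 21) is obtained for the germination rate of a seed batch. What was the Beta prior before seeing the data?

Beta is conjugate to the binomial likelihood: posterior = Beta(a+s, b+f).
Subtract the data counts: 33−18=15, 21−11=10.

Beta(15, 10)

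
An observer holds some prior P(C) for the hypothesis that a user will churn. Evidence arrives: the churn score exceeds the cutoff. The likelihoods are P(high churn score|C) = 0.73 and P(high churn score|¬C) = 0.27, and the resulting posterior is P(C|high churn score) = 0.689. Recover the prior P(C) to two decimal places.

P(C) = 0.45

Bayes' rule in odds form gives O(C|E) = O(C)·[P(E|C)/P(E|¬C)], hence O(C) = O(C|E)/LR.
Posterior odds = 0.689/(1−0.689) = 2.2154. LR = 0.73/0.27 = 2.7037.
Prior odds = 2.2154/2.7037 = 0.8194, so P(C) = 0.8194/(1+0.8194) ≈ 0.45.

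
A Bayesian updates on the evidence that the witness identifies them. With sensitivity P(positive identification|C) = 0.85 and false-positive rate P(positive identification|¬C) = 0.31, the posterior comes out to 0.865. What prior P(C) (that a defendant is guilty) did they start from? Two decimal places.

In odds form, posterior odds = prior odds × likelihood ratio, so prior odds = posterior odds ÷ LR.
Posterior odds = 0.865/(1−0.865) = 6.4074. LR = 0.85/0.31 = 2.7419.
Prior odds = 6.4074/2.7419 = 2.3368, so P(C) = 2.3368/(1+2.3368) ≈ 0.70.

P(C) = 0.70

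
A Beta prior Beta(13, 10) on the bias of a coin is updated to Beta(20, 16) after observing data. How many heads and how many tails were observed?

7 heads and 6 tails

A Beta(α, β) prior with s successes and f failures in binomial data gives a Beta(α+s, β+f) posterior.
So s = 20 − 13 = 7 and f = 16 − 10 = 6.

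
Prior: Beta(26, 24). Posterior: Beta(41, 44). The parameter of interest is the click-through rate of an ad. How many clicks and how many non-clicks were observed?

Beta is conjugate to the binomial likelihood: posterior = Beta(a+s, b+f).
Match parameters: s=41−26=15, f=44−24=20.

15 clicks and 20 non-clicks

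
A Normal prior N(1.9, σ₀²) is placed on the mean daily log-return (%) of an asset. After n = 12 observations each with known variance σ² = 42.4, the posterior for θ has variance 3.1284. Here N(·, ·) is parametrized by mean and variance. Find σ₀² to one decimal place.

Posterior precision equals prior precision plus data precision: 1/σ_n² = 1/σ₀² + n/σ².
So 1/σ₀² = 1/3.1284 − 12/42.4 = 0.319652 − 0.283019 = 0.036633.
Hence σ₀² = 1/0.036633 ≈ 27.3.

σ₀² = 27.3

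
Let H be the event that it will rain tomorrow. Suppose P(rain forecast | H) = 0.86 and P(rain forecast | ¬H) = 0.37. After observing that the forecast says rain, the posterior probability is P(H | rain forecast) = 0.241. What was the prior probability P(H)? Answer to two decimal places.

In odds form, posterior odds = prior odds × likelihood ratio, so prior odds = posterior odds ÷ LR.
Posterior odds = 0.241/(1−0.241) = 0.3175. LR = 0.86/0.37 = 2.3243.
Prior odds = 0.3175/2.3243 = 0.1366, so P(H) = 0.1366/(1+0.1366) ≈ 0.12.

P(H) = 0.12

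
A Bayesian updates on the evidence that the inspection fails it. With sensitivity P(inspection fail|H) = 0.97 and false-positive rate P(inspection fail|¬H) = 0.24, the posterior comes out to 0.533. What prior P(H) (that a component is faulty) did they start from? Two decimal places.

P(H) = 0.22

In odds form, posterior odds = prior odds × likelihood ratio, so prior odds = posterior odds ÷ LR.
Posterior odds = 0.533/(1−0.533) = 1.1413. LR = 0.97/0.24 = 4.0417.
Prior odds = 1.1413/4.0417 = 0.2824, so P(H) = 0.2824/(1+0.2824) ≈ 0.22.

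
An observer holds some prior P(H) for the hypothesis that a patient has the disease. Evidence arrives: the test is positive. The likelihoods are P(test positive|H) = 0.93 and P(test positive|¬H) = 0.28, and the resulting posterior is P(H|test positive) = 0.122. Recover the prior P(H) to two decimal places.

P(H) = 0.04

Bayes' rule in odds form gives O(H|E) = O(H)·[P(E|H)/P(E|¬H)], hence O(H) = O(H|E)/LR.
Posterior odds = 0.122/(1−0.122) = 0.1390. LR = 0.93/0.28 = 3.3214.
Prior odds = 0.1390/3.3214 = 0.0418, so P(H) = 0.0418/(1+0.0418) ≈ 0.04.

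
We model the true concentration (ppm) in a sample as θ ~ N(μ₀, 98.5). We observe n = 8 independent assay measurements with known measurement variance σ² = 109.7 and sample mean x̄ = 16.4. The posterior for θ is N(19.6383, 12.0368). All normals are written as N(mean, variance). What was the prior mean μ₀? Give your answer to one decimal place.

The posterior mean is a precision-weighted average: μ_n = (τ₀μ₀ + τ_data·x̄)/(τ₀+τ_data), with τ₀=1/σ₀² and τ_data=n/σ².
Here τ₀ = 1/98.5 = 0.010152 and τ_data = 8/109.7 = 0.072926, so τ_n = 0.083078.
Rearranging for μ₀: μ₀ = (μ_n·τ_n − τ_data·x̄)/τ₀ = (19.6383·0.083078 − 0.072926·16.4) / 0.010152 = 0.435524/0.010152 ≈ 42.9.

μ₀ = 42.9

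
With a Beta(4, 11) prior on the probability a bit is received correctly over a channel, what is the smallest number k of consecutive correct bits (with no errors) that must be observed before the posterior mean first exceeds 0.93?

After k correct bits and 0 errors the posterior is Beta(4+k, 11), with mean (4+k)/(4+11+k).
Set (4+k)/(15+k) > 0.93 and solve: k > (0.93·15 − 4)/(1 − 0.93) = 142.143.
The smallest integer exceeding 142.143 is 143.

k = 143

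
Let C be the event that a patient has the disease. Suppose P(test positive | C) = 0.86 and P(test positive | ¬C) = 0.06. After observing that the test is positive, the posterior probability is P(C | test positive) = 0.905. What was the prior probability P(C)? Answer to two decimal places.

Bayes' rule in odds form gives O(C|E) = O(C)·[P(E|C)/P(E|¬C)], hence O(C) = O(C|E)/LR.
Posterior odds = 0.905/(1−0.905) = 9.5263. LR = 0.86/0.06 = 14.3333.
Prior odds = 9.5263/14.3333 = 0.6646, so P(C) = 0.6646/(1+0.6646) ≈ 0.40.

P(C) = 0.40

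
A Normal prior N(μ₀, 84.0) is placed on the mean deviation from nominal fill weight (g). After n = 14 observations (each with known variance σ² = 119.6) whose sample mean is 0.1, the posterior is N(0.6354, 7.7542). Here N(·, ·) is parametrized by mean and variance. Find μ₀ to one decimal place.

μ₀ = 5.9

With known observation variance, the Normal–Normal posterior has precision τ_n = τ₀ + n/σ² and mean μ_n = (τ₀μ₀ + (n/σ²)x̄)/τ_n.
Here τ₀ = 1/84.0 = 0.011905 and τ_data = 14/119.6 = 0.117057, so τ_n = 0.128962.
Rearranging for μ₀: μ₀ = (μ_n·τ_n − τ_data·x̄)/τ₀ = (0.6354·0.128962 − 0.117057·0.1) / 0.011905 = 0.070237/0.011905 ≈ 5.9.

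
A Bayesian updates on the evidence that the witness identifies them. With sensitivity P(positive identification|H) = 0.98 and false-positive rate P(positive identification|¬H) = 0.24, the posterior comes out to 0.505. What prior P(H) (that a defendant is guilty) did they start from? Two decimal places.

In odds form, posterior odds = prior odds × likelihood ratio, so prior odds = posterior odds ÷ LR.
Posterior odds = 0.505/(1−0.505) = 1.0202. LR = 0.98/0.24 = 4.0833.
Prior odds = 1.0202/4.0833 = 0.2498, so P(H) = 0.2498/(1+0.2498) ≈ 0.20.

P(H) = 0.20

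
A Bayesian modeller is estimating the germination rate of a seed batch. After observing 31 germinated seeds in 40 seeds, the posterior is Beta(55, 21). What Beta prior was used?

Beta(24, 12)

Beta is conjugate to the binomial likelihood: posterior = Beta(α+s, β+f).
Subtract the data counts: 55−31=24, 21−9=12.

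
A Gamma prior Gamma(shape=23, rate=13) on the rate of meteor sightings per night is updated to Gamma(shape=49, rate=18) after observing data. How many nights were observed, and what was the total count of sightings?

n = 5 nights with total 26 sightings

A Gamma(α, β) prior (rate parametrization) on a Poisson rate with n observations summing to S gives posterior Gamma(α+S, β+n).
Matching: Σxᵢ = 49 − 23 = 26 and n = 18 − 13 = 5.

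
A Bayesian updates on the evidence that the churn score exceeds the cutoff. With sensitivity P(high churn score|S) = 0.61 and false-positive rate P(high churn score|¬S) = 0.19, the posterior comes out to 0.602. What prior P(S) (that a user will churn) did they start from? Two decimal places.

Bayes' rule in odds form gives O(S|E) = O(S)·[P(E|S)/P(E|¬S)], hence O(S) = O(S|E)/LR.
Posterior odds = 0.602/(1−0.602) = 1.5126. LR = 0.61/0.19 = 3.2105.
Prior odds = 1.5126/3.2105 = 0.4711, so P(S) = 0.4711/(1+0.4711) ≈ 0.32.

P(S) = 0.32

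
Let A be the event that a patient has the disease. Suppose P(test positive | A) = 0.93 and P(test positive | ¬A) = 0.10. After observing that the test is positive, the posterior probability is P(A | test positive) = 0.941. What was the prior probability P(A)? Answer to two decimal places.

P(A) = 0.63

Bayes' rule in odds form gives O(A|E) = O(A)·[P(E|A)/P(E|¬A)], hence O(A) = O(A|E)/LR.
Posterior odds = 0.941/(1−0.941) = 15.9492. LR = 0.93/0.10 = 9.3000.
Prior odds = 15.9492/9.3000 = 1.7150, so P(A) = 1.7150/(1+1.7150) ≈ 0.63.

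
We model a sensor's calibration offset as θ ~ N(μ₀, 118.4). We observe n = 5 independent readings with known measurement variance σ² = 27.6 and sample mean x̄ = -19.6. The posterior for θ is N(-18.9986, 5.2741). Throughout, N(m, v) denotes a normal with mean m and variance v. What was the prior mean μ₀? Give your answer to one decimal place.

μ₀ = -6.1

With known observation variance, the Normal–Normal posterior has precision τ_n = τ₀ + n/σ² and mean μ_n = (τ₀μ₀ + (n/σ²)x̄)/τ_n.
Here τ₀ = 1/118.4 = 0.008446 and τ_data = 5/27.6 = 0.181159, so τ_n = 0.189605.
Rearranging for μ₀: μ₀ = (μ_n·τ_n − τ_data·x̄)/τ₀ = (-18.9986·0.189605 − 0.181159·-19.6) / 0.008446 = -0.051513/0.008446 ≈ -6.1.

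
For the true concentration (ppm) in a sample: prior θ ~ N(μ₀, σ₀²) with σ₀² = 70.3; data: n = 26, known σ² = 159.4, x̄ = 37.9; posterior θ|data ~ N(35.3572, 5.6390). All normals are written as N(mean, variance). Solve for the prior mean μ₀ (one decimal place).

μ₀ = 6.2

With known observation variance, the Normal–Normal posterior has precision τ_n = τ₀ + n/σ² and mean μ_n = (τ₀μ₀ + (n/σ²)x̄)/τ_n.
Here τ₀ = 1/70.3 = 0.014225 and τ_data = 26/159.4 = 0.163112, so τ_n = 0.177337.
Rearranging for μ₀: μ₀ = (μ_n·τ_n − τ_data·x̄)/τ₀ = (35.3572·0.177337 − 0.163112·37.9) / 0.014225 = 0.088195/0.014225 ≈ 6.2.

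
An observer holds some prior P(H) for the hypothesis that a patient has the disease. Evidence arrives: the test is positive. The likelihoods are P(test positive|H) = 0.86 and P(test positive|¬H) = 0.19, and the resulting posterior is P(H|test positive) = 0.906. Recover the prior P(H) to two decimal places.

P(H) = 0.68

Bayes' rule in odds form gives O(H|E) = O(H)·[P(E|H)/P(E|¬H)], hence O(H) = O(H|E)/LR.
Posterior odds = 0.906/(1−0.906) = 9.6383. LR = 0.86/0.19 = 4.5263.
Prior odds = 9.6383/4.5263 = 2.1294, so P(H) = 2.1294/(1+2.1294) ≈ 0.68.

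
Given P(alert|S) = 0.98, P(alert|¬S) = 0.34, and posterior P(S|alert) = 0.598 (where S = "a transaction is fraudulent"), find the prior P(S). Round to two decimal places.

Bayes' rule in odds form gives O(S|E) = O(S)·[P(E|S)/P(E|¬S)], hence O(S) = O(S|E)/LR.
Posterior odds = 0.598/(1−0.598) = 1.4876. LR = 0.98/0.34 = 2.8824.
Prior odds = 1.4876/2.8824 = 0.5161, so P(S) = 0.5161/(1+0.5161) ≈ 0.34.

P(S) = 0.34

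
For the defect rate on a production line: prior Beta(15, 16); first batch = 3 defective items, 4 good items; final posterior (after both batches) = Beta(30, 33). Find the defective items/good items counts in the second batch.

12 defective items and 13 good items

Sequential conjugate updates are equivalent to a single update on the pooled data, so total successes = posterior α − prior α and total failures = posterior β − prior β.
Total across both batches: 30−15=15 defective items, 33−16=17 good items.
Subtract the first batch: 15−3=12 defective items and 17−4=13 good items.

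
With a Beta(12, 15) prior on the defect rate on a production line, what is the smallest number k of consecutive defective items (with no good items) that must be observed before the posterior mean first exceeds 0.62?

After k defective items and 0 good items the posterior is Beta(12+k, 15), with mean (12+k)/(12+15+k).
Set (12+k)/(27+k) > 0.62 and solve: k > (0.62·27 − 12)/(1 − 0.62) = 12.474.
The smallest integer exceeding 12.474 is 13, and checking k=13: (25)/(40) = 0.6250 > 0.62.

k = 13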